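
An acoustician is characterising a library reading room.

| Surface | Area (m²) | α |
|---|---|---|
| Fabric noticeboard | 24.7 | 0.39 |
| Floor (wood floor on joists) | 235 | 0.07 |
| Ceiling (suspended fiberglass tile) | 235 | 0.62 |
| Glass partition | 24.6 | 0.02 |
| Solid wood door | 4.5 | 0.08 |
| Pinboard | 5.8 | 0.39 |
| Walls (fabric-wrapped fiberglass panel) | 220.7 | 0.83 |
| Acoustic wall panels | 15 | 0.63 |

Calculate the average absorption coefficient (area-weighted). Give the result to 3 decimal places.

S = Σ Sᵢ = 24.7 + 235 + 235 + 24.6 + 4.5 + 5.8 + 220.7 + 15 = 765.3 m².
A = 24.7×0.39 + 235×0.07 + 235×0.62 + 24.6×0.02 + 4.5×0.08 + 5.8×0.39 + 220.7×0.83 + 15×0.63 = 367.528 sabins.
ᾱ = 367.528 / 765.3 = 0.480.

0.480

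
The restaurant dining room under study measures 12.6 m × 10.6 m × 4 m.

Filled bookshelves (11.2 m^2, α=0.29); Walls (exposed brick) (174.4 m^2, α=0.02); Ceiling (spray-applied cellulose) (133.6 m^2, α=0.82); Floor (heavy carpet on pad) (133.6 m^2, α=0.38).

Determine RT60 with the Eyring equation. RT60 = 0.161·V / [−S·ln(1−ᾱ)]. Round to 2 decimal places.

S = Σ Sᵢ = 452.8 m^2.
Σ(Sᵢαᵢ) = 11.2·0.29 + 174.4·0.02 + 133.6·0.82 + 133.6·0.38 = 167.056.
ᾱ = 167.056 / 452.8 = 0.3689.
−S·ln(1−ᾱ) = −452.8 × ln(1 − 0.3689) = 208.420.
V = 12.6 × 10.6 × 4 = 534.24 m³.
RT60 = 0.161 × 534.24 / 208.420 = 0.41 s.

0.41 s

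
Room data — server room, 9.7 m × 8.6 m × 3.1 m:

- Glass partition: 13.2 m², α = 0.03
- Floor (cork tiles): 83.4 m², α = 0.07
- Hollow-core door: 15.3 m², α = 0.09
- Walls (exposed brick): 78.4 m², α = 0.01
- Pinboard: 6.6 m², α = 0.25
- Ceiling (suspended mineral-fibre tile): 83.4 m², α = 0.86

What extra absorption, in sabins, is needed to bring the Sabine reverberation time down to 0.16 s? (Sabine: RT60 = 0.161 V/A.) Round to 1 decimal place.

Summing Sᵢαᵢ: 0.396 + 5.838 + 1.377 + 0.784 + 1.650 + 71.724 → A₁ = 81.769 sabins.
V = 258.602 m³. Required absorption A₂ = 0.161 × 258.602 / 0.16 = 260.218 sabins.
ΔA = A₂ − A₁ = 260.218 − 81.769 = 178.4 sabins.

178.4 sabins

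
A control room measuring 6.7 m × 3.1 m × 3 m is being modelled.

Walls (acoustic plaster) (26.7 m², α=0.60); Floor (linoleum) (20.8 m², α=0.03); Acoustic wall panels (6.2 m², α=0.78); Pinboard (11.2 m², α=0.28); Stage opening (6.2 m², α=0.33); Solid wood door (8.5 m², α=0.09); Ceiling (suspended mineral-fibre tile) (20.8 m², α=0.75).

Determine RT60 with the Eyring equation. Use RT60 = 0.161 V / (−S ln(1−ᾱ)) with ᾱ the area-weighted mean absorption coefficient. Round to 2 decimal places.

S = Σ Sᵢ = 100.4 m².
Σ(Sᵢαᵢ) = 26.7×0.60 + 20.8×0.03 + 6.2×0.78 + 11.2×0.28 + 6.2×0.33 + 8.5×0.09 + 20.8×0.75 = 43.027.
Mean coefficient ᾱ = A/S = 0.4286.
−S·ln(1−ᾱ) = −100.4 × ln(1 − 0.4286) = 56.190.
V = 6.7 × 3.1 × 3 = 62.31 m³.
RT60 = 0.161 × 62.31 / 56.190 = 0.18 s.

0.18 seconds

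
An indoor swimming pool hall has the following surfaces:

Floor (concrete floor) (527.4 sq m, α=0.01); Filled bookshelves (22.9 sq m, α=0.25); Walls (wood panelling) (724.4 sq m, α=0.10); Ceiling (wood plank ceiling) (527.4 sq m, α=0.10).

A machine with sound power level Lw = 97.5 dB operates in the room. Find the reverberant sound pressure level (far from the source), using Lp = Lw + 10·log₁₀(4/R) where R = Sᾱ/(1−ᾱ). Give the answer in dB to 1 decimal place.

Σ(Sᵢαᵢ) = 527.4×0.01 + 22.9×0.25 + 724.4×0.10 + 527.4×0.10 = 136.179; total area S = 1802.1 sq m.
ᾱ = 0.0756, so room constant R = A/(1−ᾱ) = 147.316 sq m.
Lp = 97.5 + 10·log₁₀(4/147.316) = 97.5 + (-15.66) = 81.8 dB.

81.8 dB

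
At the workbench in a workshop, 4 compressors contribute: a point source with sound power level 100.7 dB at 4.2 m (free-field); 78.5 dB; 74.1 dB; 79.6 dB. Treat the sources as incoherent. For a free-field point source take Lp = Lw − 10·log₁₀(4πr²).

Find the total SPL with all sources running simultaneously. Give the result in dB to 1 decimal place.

Source at 4.2 m: Lp = 100.7 − 10·log₁₀(4π·4.2²) = 100.7 − 10·log₁₀(221.671) = 77.2 dB.
Converting to relative power and adding: 10^(77.2/10) + 10^(78.5/10) + 10^(74.1/10) + 10^(79.6/10) = 2.402e+08.
Combined level = 10 log₁₀(2.402e+08) = 83.8 dB.

83.8 dB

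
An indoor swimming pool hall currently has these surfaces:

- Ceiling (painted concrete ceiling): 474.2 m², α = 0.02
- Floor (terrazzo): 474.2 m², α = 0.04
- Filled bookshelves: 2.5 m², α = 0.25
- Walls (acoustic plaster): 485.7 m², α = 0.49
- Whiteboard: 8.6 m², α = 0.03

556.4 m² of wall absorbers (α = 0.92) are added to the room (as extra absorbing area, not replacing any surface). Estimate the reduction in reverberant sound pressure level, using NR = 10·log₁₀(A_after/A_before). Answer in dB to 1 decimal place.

Summing Sᵢαᵢ: 9.484 + 18.968 + 0.625 + 237.993 + 0.258 → A_before = 267.328 sabins.
Treatment contributes 556.4·0.92 = 511.888 sabins.
New total A_after = 779.216 sabins.
NR = 10·log₁₀(779.216/267.328) = 4.6 dB.

4.6 dB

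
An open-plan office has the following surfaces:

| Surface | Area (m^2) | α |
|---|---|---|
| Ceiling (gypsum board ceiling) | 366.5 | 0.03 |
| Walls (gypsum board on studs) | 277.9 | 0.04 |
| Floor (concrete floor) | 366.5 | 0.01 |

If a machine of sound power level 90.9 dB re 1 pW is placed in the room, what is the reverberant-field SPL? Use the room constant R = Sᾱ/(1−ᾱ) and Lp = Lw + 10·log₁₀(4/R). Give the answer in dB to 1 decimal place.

A = 25.776 sabins; S = 1010.9 m^2.
ᾱ = 0.0255, so room constant R = A/(1−ᾱ) = 26.450 m^2.
Lp = 90.9 + 10·log₁₀(4/26.450) = 90.9 + (-8.20) = 82.7 dB.

82.7 dB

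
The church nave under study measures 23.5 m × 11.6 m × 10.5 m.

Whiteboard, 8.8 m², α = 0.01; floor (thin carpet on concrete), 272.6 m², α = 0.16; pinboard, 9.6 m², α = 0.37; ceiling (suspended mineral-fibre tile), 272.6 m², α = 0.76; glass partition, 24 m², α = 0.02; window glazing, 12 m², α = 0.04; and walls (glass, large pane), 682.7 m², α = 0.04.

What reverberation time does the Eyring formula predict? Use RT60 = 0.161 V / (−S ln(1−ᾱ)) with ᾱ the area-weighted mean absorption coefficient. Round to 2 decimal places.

1.44 seconds

S = Σ Sᵢ = 1282.3 m².
Σ(Sᵢαᵢ) = 8.8·0.01 + 272.6·0.16 + 9.6·0.37 + 272.6·0.76 + 24·0.02 + 12·0.04 + 682.7·0.04 = 282.700.
Mean coefficient ᾱ = A/S = 0.2205.
−S·ln(1−ᾱ) = −1282.3 × ln(1 − 0.2205) = 319.424.
V = 23.5 × 11.6 × 10.5 = 2862.3 m³.
RT60 = 0.161 × 2862.3 / 319.424 = 1.44 s.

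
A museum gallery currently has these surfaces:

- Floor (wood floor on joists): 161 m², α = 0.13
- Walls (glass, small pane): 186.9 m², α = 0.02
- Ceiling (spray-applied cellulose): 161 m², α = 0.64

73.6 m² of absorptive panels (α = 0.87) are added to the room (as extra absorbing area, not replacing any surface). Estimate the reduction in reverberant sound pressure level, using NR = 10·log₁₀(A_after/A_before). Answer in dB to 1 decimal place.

Total absorption A_before = 161·0.13 + 186.9·0.02 + 161·0.64
  = 20.930 + 3.738 + 103.040 = 127.708 m² sabins.
Added absorption = 73.6 × 0.87 = 64.032 sabins.
New total A_after = 191.740 sabins.
NR = 10·log₁₀(191.740/127.708) = 1.8 dB.

1.8 dB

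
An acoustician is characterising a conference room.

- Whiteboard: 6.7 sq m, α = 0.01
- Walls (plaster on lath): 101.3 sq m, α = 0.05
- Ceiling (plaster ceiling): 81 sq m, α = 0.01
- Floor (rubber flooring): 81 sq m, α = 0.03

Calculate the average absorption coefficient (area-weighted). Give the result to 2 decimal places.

0.03

S = Σ Sᵢ = 6.7 + 101.3 + 81 + 81 = 270.0 sq m.
Σ(Sᵢαᵢ) = 6.7×0.01 + 101.3×0.05 + 81×0.01 + 81×0.03 = 8.372.
ᾱ = 8.372 / 270.0 = 0.03.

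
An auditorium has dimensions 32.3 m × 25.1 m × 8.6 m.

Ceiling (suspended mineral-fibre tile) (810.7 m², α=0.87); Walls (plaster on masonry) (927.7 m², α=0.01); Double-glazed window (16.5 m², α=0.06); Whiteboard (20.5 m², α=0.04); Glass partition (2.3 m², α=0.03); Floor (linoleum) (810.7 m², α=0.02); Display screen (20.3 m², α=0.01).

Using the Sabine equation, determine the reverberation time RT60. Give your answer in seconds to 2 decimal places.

1.53 seconds

Equivalent absorption area: A = 810.7·0.87 + 927.7·0.01 + 16.5·0.06 + 20.5·0.04 + 2.3·0.03 + 810.7·0.02 + 20.3·0.01 = 732.882 m².
Volume V = 32.3 × 25.1 × 8.6 = 6972.278 m³.
Sabine: RT60 = 0.161 × 6972.278 / 732.882 = 1.53 s.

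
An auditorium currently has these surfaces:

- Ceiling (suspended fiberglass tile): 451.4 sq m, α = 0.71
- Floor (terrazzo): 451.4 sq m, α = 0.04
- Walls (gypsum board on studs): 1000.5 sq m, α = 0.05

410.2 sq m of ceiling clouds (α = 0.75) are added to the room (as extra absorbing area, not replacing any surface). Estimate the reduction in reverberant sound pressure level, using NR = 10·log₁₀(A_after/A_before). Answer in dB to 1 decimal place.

2.5 dB

A_before = Σ Sᵢαᵢ = 451.4*0.71 + 451.4*0.04 + 1000.5*0.05 = 388.575 sabins.
Added absorption = 410.2 × 0.75 = 307.650 sabins.
A_after = 388.575 + 307.650 = 696.225 sabins.
NR = 10·log₁₀(696.225/388.575) = 2.5 dB.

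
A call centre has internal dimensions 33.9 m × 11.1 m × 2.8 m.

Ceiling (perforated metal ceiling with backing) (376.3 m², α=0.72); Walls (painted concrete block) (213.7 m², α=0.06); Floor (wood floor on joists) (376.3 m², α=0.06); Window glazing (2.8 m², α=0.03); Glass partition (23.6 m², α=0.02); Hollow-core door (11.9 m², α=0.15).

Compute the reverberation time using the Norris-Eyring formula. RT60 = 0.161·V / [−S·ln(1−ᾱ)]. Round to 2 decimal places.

S = Σ Sᵢ = 1004.6 m².
Σ(Sᵢαᵢ) = 376.3·0.72 + 213.7·0.06 + 376.3·0.06 + 2.8·0.03 + 23.6·0.02 + 11.9·0.15 = 308.677.
Mean coefficient ᾱ = A/S = 0.3073.
Eyring denominator: −S ln(1−ᾱ) = 368.847.
V = 33.9 × 11.1 × 2.8 = 1053.612 m³.
T = 0.161·V/[−S·ln(1−ᾱ)] = 0.161·1053.612/368.847 = 0.46 s.

0.46 s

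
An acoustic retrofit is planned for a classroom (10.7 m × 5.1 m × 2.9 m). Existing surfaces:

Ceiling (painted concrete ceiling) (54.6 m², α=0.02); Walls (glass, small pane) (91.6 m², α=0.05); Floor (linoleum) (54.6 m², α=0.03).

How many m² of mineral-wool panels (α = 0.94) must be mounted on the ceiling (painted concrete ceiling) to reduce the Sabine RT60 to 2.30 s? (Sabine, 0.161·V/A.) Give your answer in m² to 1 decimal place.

Summing Sᵢαᵢ: 1.092 + 4.580 + 1.638 → A₁ = 7.310 sabins.
Required A₂ = 0.161·158.253/2.30 = 11.078 sabins.
Absorption to add: 11.078 − 7.310 = 3.768 sabins.
Each m² of panel replacing the ceiling (painted concrete ceiling) adds (0.94 − 0.02) = 0.92 sabins.
Area = ΔA/Δα = 3.768/0.92 = 4.1 m².

4.1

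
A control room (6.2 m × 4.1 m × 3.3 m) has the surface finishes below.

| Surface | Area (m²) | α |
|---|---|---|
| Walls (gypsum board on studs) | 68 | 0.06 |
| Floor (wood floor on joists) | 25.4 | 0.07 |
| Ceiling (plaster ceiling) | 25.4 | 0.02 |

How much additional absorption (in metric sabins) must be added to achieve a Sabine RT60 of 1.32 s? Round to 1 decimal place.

Equivalent absorption area: A₁ = 68×0.06 + 25.4×0.07 + 25.4×0.02 = 6.366 m².
V = 83.886 m³. Required absorption A₂ = 0.161 × 83.886 / 1.32 = 10.232 sabins.
ΔA = A₂ − A₁ = 10.232 − 6.366 = 3.9 sabins.

3.9 sabins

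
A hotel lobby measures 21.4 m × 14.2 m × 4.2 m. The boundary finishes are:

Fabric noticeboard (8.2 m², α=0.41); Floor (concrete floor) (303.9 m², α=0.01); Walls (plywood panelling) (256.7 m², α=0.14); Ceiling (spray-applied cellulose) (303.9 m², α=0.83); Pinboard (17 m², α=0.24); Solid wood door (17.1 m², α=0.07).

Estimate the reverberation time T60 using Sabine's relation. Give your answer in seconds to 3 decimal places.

Equivalent absorption area: A = 8.2·0.41 + 303.9·0.01 + 256.7·0.14 + 303.9·0.83 + 17·0.24 + 17.1·0.07 = 299.853 m².
Volume V = 21.4 × 14.2 × 4.2 = 1276.296 m³.
RT60 = 0.161 · V / A = 0.161 × 1276.296 / 299.853 = 0.685 s.

0.685 sec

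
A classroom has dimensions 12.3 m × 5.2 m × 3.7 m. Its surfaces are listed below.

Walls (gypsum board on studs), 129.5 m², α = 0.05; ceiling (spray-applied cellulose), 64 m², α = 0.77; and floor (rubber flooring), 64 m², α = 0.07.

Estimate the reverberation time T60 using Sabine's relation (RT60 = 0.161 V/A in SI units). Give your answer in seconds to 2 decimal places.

Summing Sᵢαᵢ: 6.475 + 49.280 + 4.480 → A = 60.235 sabins.
Room volume: 236.652 m³.
T = 0.161 V/A = 0.161·236.652/60.235 = 0.63 s.

0.63 s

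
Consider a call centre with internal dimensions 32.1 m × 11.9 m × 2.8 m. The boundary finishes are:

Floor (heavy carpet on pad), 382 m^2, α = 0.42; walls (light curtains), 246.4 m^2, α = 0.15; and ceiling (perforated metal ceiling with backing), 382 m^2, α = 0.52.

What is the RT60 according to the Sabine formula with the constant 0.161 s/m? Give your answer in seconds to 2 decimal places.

Summing Sᵢαᵢ: 160.440 + 36.960 + 198.640 → A = 396.040 sabins.
Volume V = 32.1 × 11.9 × 2.8 = 1069.572 m³.
RT60 = 0.161 · V / A = 0.161 × 1069.572 / 396.040 = 0.43 s.

0.43 sec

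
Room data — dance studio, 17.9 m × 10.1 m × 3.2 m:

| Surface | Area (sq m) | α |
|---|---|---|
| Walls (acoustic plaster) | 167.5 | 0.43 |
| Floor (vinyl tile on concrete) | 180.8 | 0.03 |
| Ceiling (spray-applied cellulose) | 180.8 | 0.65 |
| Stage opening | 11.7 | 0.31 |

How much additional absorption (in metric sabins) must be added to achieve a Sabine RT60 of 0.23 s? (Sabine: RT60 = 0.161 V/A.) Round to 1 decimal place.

Total absorption A₁ = 167.5×0.43 + 180.8×0.03 + 180.8×0.65 + 11.7×0.31
  = 72.025 + 5.424 + 117.520 + 3.627 = 198.596 sq m sabins.
For T = 0.23 s, need A₂ = 0.161·V/T = 0.161·578.528/0.23 = 404.970 sabins.
Shortfall: 404.970 − 198.596 = 206.4 sabins.

206.4 sabins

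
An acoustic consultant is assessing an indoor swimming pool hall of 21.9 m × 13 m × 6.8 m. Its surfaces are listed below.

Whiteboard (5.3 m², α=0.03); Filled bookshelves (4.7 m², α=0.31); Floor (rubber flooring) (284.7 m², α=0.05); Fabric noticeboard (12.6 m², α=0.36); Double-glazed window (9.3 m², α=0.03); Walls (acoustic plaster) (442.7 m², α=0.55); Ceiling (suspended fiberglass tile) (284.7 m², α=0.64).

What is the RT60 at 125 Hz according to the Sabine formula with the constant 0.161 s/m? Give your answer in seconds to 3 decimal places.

0.698 seconds

A = Σ Sᵢαᵢ = 5.3·0.03 + 4.7·0.31 + 284.7·0.05 + 12.6·0.36 + 9.3·0.03 + 442.7·0.55 + 284.7·0.64 = 446.359 sabins.
V = 21.9·13·6.8 = 1935.96 m³.
RT60 = 0.161 · V / A = 0.161 × 1935.96 / 446.359 = 0.698 s.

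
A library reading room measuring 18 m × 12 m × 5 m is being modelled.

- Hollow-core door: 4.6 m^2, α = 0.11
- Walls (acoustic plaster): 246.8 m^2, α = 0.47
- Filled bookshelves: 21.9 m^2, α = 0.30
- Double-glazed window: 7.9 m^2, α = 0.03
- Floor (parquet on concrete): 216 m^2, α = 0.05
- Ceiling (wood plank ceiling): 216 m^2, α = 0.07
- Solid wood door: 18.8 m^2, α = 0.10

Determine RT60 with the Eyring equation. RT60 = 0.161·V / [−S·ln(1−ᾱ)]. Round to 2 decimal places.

1.03 sec

Total surface area S = 4.6 + 246.8 + 21.9 + 7.9 + 216 + 216 + 18.8 = 732.0 m^2.
Absorption A = 4.6·0.11 + 246.8·0.47 + 21.9·0.30 + 7.9·0.03 + 216·0.05 + 216·0.07 + 18.8·0.10 = 151.109 sabins.
Mean coefficient ᾱ = A/S = 0.2064.
Eyring denominator: −S ln(1−ᾱ) = 169.221.
V = 18 × 12 × 5 = 1080 m³.
RT60 = 0.161 × 1080 / 169.221 = 1.03 s.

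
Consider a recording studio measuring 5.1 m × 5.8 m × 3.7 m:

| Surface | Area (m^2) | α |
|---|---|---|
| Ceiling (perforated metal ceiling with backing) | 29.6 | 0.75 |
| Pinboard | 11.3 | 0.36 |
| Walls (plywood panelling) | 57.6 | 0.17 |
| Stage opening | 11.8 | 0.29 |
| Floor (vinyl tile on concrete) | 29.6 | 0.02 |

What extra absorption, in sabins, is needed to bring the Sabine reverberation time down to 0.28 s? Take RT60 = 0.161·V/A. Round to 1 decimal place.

22.9 sabins

Equivalent absorption area: A₁ = 29.6×0.75 + 11.3×0.36 + 57.6×0.17 + 11.8×0.29 + 29.6×0.02 = 40.074 m^2.
V = 109.446 m³. Required absorption A₂ = 0.161 × 109.446 / 0.28 = 62.931 sabins.
Additional absorption ΔA = 62.931 − 40.074 = 22.9 sabins.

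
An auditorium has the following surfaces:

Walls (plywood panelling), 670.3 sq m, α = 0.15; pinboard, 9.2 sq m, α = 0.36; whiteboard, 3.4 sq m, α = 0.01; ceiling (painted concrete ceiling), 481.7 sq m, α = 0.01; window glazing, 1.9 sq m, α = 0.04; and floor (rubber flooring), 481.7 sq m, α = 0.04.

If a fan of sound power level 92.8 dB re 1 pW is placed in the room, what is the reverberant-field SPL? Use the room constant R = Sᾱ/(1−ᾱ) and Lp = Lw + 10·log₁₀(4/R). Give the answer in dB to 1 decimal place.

77.4 dB

A = 128.052 sabins; S = 1648.2 sq m.
ᾱ = 128.052/1648.2 = 0.0777; R = Sᾱ/(1−ᾱ) = 128.052/(1−0.0777) = 138.840 sq m.
Lp = 92.8 + 10·log₁₀(4/138.840) = 92.8 + (-15.40) = 77.4 dB.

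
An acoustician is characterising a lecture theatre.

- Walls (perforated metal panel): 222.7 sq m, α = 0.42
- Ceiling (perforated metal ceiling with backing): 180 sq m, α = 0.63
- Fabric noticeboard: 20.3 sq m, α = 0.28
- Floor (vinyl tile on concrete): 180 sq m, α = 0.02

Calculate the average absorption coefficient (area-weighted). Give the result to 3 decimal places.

0.359

S = Σ Sᵢ = 222.7 + 180 + 20.3 + 180 = 603.0 sq m.
Σ(Sᵢαᵢ) = 222.7*0.42 + 180*0.63 + 20.3*0.28 + 180*0.02 = 216.218.
ᾱ = 216.218 / 603.0 = 0.359.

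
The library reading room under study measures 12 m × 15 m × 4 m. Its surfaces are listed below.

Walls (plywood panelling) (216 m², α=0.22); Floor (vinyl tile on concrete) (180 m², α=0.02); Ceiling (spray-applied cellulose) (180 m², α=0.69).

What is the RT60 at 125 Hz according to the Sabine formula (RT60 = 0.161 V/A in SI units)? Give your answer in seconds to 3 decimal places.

Summing Sᵢαᵢ: 47.520 + 3.600 + 124.200 → A = 175.320 sabins.
Room volume: 720 m³.
Sabine: RT60 = 0.161 × 720 / 175.320 = 0.661 s.

0.661 sec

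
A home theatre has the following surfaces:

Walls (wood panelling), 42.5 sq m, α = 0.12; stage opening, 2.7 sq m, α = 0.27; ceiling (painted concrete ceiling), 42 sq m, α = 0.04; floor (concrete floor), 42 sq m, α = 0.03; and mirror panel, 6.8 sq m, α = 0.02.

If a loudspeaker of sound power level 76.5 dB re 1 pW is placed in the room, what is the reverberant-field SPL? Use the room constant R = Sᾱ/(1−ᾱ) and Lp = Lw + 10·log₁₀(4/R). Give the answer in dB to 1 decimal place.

Σ(Sᵢαᵢ) = 42.5·0.12 + 2.7·0.27 + 42·0.04 + 42·0.03 + 6.8·0.02 = 8.905; total area S = 136.0 sq m.
ᾱ = 8.905/136.0 = 0.0655; R = Sᾱ/(1−ᾱ) = 8.905/(1−0.0655) = 9.529 sq m.
Lp = 76.5 + 10·log₁₀(4/9.529) = 76.5 + (-3.77) = 72.7 dB.

72.7 dB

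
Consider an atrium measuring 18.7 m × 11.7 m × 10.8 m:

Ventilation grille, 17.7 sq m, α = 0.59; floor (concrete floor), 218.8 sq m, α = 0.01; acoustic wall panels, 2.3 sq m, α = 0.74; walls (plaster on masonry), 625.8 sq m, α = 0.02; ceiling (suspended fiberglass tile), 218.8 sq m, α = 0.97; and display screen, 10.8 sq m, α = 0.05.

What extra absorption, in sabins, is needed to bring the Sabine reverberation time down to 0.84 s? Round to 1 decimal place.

Total absorption A₁ = 17.7×0.59 + 218.8×0.01 + 2.3×0.74 + 625.8×0.02 + 218.8×0.97 + 10.8×0.05
  = 10.443 + 2.188 + 1.702 + 12.516 + 212.236 + 0.540 = 239.625 sq m sabins.
For T = 0.84 s, need A₂ = 0.161·V/T = 0.161·2362.932/0.84 = 452.895 sabins.
ΔA = A₂ − A₁ = 452.895 − 239.625 = 213.3 sabins.

213.3 sabins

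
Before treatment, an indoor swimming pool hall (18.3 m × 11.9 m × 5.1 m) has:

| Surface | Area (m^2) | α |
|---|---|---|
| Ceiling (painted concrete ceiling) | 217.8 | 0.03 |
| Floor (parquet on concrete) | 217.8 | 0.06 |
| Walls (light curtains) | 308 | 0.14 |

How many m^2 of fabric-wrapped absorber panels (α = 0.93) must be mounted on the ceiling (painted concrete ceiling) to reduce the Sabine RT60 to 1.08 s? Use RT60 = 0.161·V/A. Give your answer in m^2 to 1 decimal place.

114.3

Total absorption A₁ = 217.8*0.03 + 217.8*0.06 + 308*0.14
  = 6.534 + 13.068 + 43.120 = 62.722 m^2 sabins.
Required A₂ = 0.161·1110.627/1.08 = 165.566 sabins.
ΔA needed = 165.566 − 62.722 = 102.844 sabins.
Net gain per m^2: Δα = 0.93 − 0.03 = 0.90.
Panel area = 102.844 / 0.90 = 114.3 m^2.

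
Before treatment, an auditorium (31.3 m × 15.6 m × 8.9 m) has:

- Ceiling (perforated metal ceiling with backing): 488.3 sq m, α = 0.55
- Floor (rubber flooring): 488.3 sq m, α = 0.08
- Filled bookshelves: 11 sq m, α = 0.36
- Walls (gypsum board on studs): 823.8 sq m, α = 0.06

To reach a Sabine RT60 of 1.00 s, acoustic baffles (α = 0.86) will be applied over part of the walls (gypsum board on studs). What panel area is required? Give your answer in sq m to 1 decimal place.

Summing Sᵢαᵢ: 268.565 + 39.064 + 3.960 + 49.428 → A₁ = 361.017 sabins.
Required A₂ = 0.161·4345.692/1.00 = 699.656 sabins.
Absorption to add: 699.656 − 361.017 = 338.639 sabins.
Each sq m of panel replacing the walls (gypsum board on studs) adds (0.86 − 0.06) = 0.80 sabins.
Panel area = 338.639 / 0.80 = 423.3 sq m.

423.3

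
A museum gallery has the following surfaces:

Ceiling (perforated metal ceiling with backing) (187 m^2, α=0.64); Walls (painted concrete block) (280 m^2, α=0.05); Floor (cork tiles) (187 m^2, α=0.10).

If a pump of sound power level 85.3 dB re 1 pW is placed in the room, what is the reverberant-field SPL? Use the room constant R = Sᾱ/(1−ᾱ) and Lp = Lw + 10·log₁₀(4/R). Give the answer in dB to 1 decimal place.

Σ(Sᵢαᵢ) = 187×0.64 + 280×0.05 + 187×0.10 = 152.380; total area S = 654.0 m^2.
ᾱ = 0.2330, so room constant R = A/(1−ᾱ) = 198.670 m^2.
Lp = Lw + 10 log₁₀(4/R) = 85.3 -16.96 = 68.3 dB.

68.3 dB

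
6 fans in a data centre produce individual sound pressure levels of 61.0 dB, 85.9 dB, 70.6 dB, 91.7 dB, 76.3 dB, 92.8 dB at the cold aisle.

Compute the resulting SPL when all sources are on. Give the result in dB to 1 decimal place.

95.8 dB

Converting to relative power and adding: 10^(61.0/10) + 10^(85.9/10) + 10^(70.6/10) + 10^(91.7/10) + 10^(76.3/10) + 10^(92.8/10) = 3.829e+09.
L_total = 10·log₁₀(3.829e+09) = 95.8 dB.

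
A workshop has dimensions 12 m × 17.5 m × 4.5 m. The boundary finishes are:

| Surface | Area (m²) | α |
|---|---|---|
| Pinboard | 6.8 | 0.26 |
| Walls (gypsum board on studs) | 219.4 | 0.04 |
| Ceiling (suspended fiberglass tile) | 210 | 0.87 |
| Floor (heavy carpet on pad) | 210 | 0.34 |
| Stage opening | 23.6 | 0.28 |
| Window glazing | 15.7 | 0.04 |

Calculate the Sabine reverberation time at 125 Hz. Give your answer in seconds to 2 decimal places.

Equivalent absorption area: A = 6.8*0.26 + 219.4*0.04 + 210*0.87 + 210*0.34 + 23.6*0.28 + 15.7*0.04 = 271.880 m².
Room volume: 945 m³.
RT60 = 0.161 · V / A = 0.161 × 945 / 271.880 = 0.56 s.

0.56 seconds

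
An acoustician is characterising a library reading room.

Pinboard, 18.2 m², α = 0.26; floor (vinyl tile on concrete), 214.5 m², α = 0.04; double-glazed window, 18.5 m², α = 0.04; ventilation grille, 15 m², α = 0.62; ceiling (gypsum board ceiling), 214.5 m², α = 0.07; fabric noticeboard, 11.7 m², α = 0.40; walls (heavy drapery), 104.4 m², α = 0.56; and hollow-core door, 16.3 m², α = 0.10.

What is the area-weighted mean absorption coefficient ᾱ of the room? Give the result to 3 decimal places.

0.168

Total surface area S = 613.1 m².
A = 18.2·0.26 + 214.5·0.04 + 18.5·0.04 + 15·0.62 + 214.5·0.07 + 11.7·0.40 + 104.4·0.56 + 16.3·0.10 = 103.141 sabins.
ᾱ = A/S = 0.168.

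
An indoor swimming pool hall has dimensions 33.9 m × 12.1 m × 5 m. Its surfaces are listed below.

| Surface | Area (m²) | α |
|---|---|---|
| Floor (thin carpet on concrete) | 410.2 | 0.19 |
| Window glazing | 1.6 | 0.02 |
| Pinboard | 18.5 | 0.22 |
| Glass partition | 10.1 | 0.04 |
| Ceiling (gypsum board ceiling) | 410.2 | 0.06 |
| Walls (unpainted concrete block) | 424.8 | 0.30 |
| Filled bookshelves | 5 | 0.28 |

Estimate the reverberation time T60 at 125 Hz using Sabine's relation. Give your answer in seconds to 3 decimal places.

1.400 seconds

A = Σ Sᵢαᵢ = 410.2×0.19 + 1.6×0.02 + 18.5×0.22 + 10.1×0.04 + 410.2×0.06 + 424.8×0.30 + 5×0.28 = 235.896 sabins.
Volume V = 33.9 × 12.1 × 5 = 2050.95 m³.
T = 0.161 V/A = 0.161·2050.95/235.896 = 1.400 s.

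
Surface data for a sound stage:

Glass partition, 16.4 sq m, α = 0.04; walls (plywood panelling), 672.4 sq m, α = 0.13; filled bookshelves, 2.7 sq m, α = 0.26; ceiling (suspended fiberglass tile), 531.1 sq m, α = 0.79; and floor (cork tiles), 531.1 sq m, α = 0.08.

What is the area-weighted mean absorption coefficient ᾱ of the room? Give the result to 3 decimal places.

Total surface area S = 1753.7 sq m.
A = 16.4·0.04 + 672.4·0.13 + 2.7·0.26 + 531.1·0.79 + 531.1·0.08 = 550.827 sabins.
ᾱ = A/S = 0.314.

0.314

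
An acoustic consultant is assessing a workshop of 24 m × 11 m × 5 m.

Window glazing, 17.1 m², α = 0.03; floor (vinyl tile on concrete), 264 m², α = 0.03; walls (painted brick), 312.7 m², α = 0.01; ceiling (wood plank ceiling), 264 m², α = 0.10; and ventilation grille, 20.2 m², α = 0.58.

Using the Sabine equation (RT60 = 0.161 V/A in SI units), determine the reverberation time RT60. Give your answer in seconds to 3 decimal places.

4.278 s

Summing Sᵢαᵢ: 0.513 + 7.920 + 3.127 + 26.400 + 11.716 → A = 49.676 sabins.
V = 24·11·5 = 1320 m³.
T = 0.161 V/A = 0.161·1320/49.676 = 4.278 s.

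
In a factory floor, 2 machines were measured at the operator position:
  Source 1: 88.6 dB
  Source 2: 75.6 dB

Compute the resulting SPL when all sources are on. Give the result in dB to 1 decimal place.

88.8 dB

Sum in the linear (power) domain: Σ 10^(Lᵢ/10) = 10^(88.6/10) + 10^(75.6/10) = 7.607e+08.
Combined level = 10 log₁₀(7.607e+08) = 88.8 dB.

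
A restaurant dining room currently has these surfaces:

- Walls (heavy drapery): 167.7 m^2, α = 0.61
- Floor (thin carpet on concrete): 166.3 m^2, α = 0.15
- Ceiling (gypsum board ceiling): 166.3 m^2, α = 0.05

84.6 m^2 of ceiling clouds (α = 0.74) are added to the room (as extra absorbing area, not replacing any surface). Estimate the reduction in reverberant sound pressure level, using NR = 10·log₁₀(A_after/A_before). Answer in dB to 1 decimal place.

Equivalent absorption area: A_before = 167.7*0.61 + 166.3*0.15 + 166.3*0.05 = 135.557 m^2.
Added absorption = 84.6 × 0.74 = 62.604 sabins.
A_after = 135.557 + 62.604 = 198.161 sabins.
NR = 10·log₁₀(198.161/135.557) = 1.6 dB.

1.6 dB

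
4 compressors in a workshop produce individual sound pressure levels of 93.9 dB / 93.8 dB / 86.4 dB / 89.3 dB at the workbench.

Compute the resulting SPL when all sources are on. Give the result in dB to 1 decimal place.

Sum in the linear (power) domain: Σ 10^(Lᵢ/10) = 10^(93.9/10) + 10^(93.8/10) + 10^(86.4/10) + 10^(89.3/10) = 6.141e+09.
L_total = 10·log₁₀(6.141e+09) = 97.9 dB.

97.9 dB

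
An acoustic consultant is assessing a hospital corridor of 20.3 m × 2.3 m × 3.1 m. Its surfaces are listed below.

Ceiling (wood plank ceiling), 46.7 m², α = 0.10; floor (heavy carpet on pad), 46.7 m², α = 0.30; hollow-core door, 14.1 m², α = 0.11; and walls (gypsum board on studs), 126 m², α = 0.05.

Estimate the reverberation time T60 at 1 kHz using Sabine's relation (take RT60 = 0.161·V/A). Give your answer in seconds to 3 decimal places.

Summing Sᵢαᵢ: 4.670 + 14.010 + 1.551 + 6.300 → A = 26.531 sabins.
Room volume: 144.739 m³.
T = 0.161 V/A = 0.161·144.739/26.531 = 0.878 s.

0.878 s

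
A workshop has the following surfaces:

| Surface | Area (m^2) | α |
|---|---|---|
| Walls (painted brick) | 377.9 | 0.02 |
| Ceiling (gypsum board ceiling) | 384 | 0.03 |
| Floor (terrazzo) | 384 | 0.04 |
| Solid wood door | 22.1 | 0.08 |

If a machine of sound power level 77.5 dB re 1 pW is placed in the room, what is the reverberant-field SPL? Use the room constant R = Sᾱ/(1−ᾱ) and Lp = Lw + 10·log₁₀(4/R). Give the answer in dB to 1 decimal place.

A = 36.206 sabins; S = 1168.0 m^2.
ᾱ = 0.0310, so room constant R = A/(1−ᾱ) = 37.364 m^2.
Lp = Lw + 10 log₁₀(4/R) = 77.5 -9.70 = 67.8 dB.

67.8 dB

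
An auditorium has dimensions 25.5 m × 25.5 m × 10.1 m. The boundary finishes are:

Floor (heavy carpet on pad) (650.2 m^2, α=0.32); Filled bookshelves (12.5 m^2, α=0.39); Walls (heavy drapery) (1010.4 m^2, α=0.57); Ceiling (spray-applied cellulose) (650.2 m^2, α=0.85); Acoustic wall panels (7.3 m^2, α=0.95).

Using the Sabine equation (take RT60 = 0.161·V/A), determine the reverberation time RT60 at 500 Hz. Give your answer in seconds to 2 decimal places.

Total absorption A = 650.2·0.32 + 12.5·0.39 + 1010.4·0.57 + 650.2·0.85 + 7.3·0.95
  = 208.064 + 4.875 + 575.928 + 552.670 + 6.935 = 1348.472 m^2 sabins.
Room volume: 6567.525 m³.
T = 0.161 V/A = 0.161·6567.525/1348.472 = 0.78 s.

0.78 sec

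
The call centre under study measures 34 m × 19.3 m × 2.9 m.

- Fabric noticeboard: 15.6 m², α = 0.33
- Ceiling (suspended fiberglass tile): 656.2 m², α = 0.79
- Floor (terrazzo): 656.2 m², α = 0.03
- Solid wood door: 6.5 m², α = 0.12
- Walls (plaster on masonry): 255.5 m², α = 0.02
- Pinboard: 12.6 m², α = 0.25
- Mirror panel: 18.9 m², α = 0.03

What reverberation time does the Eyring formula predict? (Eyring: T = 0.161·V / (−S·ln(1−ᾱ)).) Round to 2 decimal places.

0.45 sec

S = Σ Sᵢ = 1621.5 m².
Σ(Sᵢαᵢ) = 15.6·0.33 + 656.2·0.79 + 656.2·0.03 + 6.5·0.12 + 255.5·0.02 + 12.6·0.25 + 18.9·0.03 = 552.839.
ᾱ = 552.839 / 1621.5 = 0.3409.
−S·ln(1−ᾱ) = −1621.5 × ln(1 − 0.3409) = 675.971.
V = 34 × 19.3 × 2.9 = 1902.98 m³.
RT60 = 0.161 × 1902.98 / 675.971 = 0.45 s.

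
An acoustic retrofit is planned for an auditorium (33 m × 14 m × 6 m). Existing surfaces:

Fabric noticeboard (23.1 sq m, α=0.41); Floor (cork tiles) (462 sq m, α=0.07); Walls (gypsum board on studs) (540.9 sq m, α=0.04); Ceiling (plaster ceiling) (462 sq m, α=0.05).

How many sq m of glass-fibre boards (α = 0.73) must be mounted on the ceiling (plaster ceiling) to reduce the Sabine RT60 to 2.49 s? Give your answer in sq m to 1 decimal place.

A₁ = Σ Sᵢαᵢ = 23.1×0.41 + 462×0.07 + 540.9×0.04 + 462×0.05 = 86.547 sabins.
Required A₂ = 0.161·2772/2.49 = 179.234 sabins.
ΔA needed = 179.234 − 86.547 = 92.687 sabins.
Each sq m of panel replacing the ceiling (plaster ceiling) adds (0.73 − 0.05) = 0.68 sabins.
Area = ΔA/Δα = 92.687/0.68 = 136.3 sq m.

136.3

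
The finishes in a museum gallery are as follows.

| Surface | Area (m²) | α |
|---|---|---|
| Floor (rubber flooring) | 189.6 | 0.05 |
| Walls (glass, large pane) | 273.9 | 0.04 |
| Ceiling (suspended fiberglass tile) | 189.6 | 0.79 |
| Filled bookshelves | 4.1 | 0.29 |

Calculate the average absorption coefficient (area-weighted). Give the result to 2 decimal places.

S = Σ Sᵢ = 189.6 + 273.9 + 189.6 + 4.1 = 657.2 m².
Σ(Sᵢαᵢ) = 189.6×0.05 + 273.9×0.04 + 189.6×0.79 + 4.1×0.29 = 171.409.
ᾱ = 171.409 / 657.2 = 0.26.

0.26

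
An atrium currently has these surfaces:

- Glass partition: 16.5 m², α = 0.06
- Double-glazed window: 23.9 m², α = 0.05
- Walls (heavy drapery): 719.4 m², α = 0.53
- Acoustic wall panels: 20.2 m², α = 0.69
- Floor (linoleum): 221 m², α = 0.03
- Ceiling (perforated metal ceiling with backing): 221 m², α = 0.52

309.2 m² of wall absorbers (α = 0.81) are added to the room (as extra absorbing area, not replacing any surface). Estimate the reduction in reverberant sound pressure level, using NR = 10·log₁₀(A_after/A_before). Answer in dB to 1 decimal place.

A_before = Σ Sᵢαᵢ = 16.5×0.06 + 23.9×0.05 + 719.4×0.53 + 20.2×0.69 + 221×0.03 + 221×0.52 = 518.955 sabins.
Treatment contributes 309.2·0.81 = 250.452 sabins.
A_after = 518.955 + 250.452 = 769.407 sabins.
NR = 10·log₁₀(769.407/518.955) = 1.7 dB.

1.7 dB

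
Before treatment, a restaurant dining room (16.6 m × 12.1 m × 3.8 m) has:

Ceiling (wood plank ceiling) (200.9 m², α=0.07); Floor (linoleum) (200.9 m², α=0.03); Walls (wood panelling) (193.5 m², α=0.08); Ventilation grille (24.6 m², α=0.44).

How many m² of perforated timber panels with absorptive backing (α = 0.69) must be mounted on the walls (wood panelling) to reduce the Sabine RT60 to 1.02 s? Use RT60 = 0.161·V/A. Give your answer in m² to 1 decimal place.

121.4

Total absorption A₁ = 200.9×0.07 + 200.9×0.03 + 193.5×0.08 + 24.6×0.44
  = 14.063 + 6.027 + 15.480 + 10.824 = 46.394 m² sabins.
Required A₂ = 0.161·763.268/1.02 = 120.477 sabins.
Absorption to add: 120.477 − 46.394 = 74.083 sabins.
Net gain per m²: Δα = 0.69 − 0.08 = 0.61.
Area = ΔA/Δα = 74.083/0.61 = 121.4 m².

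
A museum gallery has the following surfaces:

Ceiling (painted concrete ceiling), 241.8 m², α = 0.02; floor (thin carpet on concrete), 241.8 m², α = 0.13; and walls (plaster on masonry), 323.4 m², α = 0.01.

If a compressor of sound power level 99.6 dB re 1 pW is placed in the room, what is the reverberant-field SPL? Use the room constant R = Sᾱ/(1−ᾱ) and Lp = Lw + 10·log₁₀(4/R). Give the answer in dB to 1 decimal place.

89.4 dB

A = 39.504 sabins; S = 807.0 m².
ᾱ = 39.504/807.0 = 0.0490; R = Sᾱ/(1−ᾱ) = 39.504/(1−0.0490) = 41.539 m².
Lp = Lw + 10 log₁₀(4/R) = 99.6 -10.16 = 89.4 dB.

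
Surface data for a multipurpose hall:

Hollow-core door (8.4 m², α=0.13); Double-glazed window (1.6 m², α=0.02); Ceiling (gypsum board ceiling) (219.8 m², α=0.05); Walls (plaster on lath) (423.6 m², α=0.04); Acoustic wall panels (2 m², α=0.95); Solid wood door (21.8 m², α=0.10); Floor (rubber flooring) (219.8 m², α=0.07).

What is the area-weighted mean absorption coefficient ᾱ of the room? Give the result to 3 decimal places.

Total surface area S = 897.0 m².
Σ(Sᵢαᵢ) = 8.4·0.13 + 1.6·0.02 + 219.8·0.05 + 423.6·0.04 + 2·0.95 + 21.8·0.10 + 219.8·0.07 = 48.524.
ᾱ = 48.524 / 897.0 = 0.054.

0.054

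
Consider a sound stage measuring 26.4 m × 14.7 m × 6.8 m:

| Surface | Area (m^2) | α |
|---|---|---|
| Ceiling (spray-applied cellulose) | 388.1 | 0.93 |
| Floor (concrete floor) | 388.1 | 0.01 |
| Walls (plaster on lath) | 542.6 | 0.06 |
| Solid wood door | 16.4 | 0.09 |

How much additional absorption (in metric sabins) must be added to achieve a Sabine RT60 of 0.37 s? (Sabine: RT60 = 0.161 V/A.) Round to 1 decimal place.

749.5 sabins

Equivalent absorption area: A₁ = 388.1×0.93 + 388.1×0.01 + 542.6×0.06 + 16.4×0.09 = 398.846 m^2.
Target A₂ = 0.161·2638.944/0.37 = 1148.297 sabins (V = 2638.944 m³).
ΔA = A₂ − A₁ = 1148.297 − 398.846 = 749.5 sabins.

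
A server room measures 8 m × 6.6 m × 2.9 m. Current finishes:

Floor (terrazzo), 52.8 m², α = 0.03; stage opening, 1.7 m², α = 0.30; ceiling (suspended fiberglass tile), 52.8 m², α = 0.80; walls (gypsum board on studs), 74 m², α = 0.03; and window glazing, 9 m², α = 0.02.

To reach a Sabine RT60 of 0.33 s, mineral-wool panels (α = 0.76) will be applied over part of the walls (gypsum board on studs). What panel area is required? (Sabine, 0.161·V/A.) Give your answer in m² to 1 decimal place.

38.3

Total absorption A₁ = 52.8*0.03 + 1.7*0.30 + 52.8*0.80 + 74*0.03 + 9*0.02
  = 1.584 + 0.510 + 42.240 + 2.220 + 0.180 = 46.734 m² sabins.
Required A₂ = 0.161·153.12/0.33 = 74.704 sabins.
ΔA needed = 74.704 − 46.734 = 27.970 sabins.
Each m² of panel replacing the walls (gypsum board on studs) adds (0.76 − 0.03) = 0.73 sabins.
Panel area = 27.970 / 0.73 = 38.3 m².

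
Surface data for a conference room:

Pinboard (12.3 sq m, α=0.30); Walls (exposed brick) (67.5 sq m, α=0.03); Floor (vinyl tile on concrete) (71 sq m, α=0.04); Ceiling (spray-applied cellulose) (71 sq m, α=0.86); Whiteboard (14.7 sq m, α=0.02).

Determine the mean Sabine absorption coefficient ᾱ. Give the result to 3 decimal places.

0.296

Total surface area S = 236.5 sq m.
Σ(Sᵢαᵢ) = 12.3*0.30 + 67.5*0.03 + 71*0.04 + 71*0.86 + 14.7*0.02 = 69.909.
ᾱ = A/S = 0.296.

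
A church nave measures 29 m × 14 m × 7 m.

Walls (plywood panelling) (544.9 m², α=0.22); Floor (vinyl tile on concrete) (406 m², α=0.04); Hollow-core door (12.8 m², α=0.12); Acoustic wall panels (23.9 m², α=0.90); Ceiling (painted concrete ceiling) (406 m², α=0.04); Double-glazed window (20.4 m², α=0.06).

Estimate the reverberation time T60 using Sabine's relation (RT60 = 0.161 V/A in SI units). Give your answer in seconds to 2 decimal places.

2.59 seconds

Equivalent absorption area: A = 544.9·0.22 + 406·0.04 + 12.8·0.12 + 23.9·0.90 + 406·0.04 + 20.4·0.06 = 176.628 m².
Volume V = 29 × 14 × 7 = 2842 m³.
Sabine: RT60 = 0.161 × 2842 / 176.628 = 2.59 s.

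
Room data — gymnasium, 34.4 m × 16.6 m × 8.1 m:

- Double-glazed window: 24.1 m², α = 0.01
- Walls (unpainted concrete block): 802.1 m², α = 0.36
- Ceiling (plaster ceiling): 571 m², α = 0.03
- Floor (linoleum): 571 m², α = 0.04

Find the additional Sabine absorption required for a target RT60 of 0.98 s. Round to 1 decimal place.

A₁ = Σ Sᵢαᵢ = 24.1×0.01 + 802.1×0.36 + 571×0.03 + 571×0.04 = 328.967 sabins.
V = 4625.424 m³. Required absorption A₂ = 0.161 × 4625.424 / 0.98 = 759.891 sabins.
ΔA = A₂ − A₁ = 759.891 − 328.967 = 430.9 sabins.

430.9 sabins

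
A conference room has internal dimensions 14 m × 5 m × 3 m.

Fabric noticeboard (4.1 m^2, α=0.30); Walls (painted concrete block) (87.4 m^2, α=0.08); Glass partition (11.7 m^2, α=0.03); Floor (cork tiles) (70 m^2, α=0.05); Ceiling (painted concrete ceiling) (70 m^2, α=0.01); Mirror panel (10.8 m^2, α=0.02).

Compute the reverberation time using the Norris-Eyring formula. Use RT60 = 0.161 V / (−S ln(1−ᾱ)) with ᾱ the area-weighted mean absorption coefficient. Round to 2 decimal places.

S = Σ Sᵢ = 254.0 m^2.
Σ(Sᵢαᵢ) = 4.1×0.30 + 87.4×0.08 + 11.7×0.03 + 70×0.05 + 70×0.01 + 10.8×0.02 = 12.989.
ᾱ = 12.989 / 254.0 = 0.0511.
−S·ln(1−ᾱ) = −254.0 × ln(1 − 0.0511) = 13.323.
V = 14 × 5 × 3 = 210 m³.
T = 0.161·V/[−S·ln(1−ᾱ)] = 0.161·210/13.323 = 2.54 s.

2.54 s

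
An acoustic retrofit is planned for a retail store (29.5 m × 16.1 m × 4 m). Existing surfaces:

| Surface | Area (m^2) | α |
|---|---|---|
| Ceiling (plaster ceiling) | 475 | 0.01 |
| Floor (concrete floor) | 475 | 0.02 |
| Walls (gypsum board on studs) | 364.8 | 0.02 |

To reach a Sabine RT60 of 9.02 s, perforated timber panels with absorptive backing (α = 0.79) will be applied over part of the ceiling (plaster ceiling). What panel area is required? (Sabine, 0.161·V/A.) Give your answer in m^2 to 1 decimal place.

15.9

Total absorption A₁ = 475*0.01 + 475*0.02 + 364.8*0.02
  = 4.750 + 9.500 + 7.296 = 21.546 m^2 sabins.
Required A₂ = 0.161·1899.8/9.02 = 33.910 sabins.
Absorption to add: 33.910 − 21.546 = 12.364 sabins.
Net gain per m^2: Δα = 0.79 − 0.01 = 0.78.
Area = ΔA/Δα = 12.364/0.78 = 15.9 m^2.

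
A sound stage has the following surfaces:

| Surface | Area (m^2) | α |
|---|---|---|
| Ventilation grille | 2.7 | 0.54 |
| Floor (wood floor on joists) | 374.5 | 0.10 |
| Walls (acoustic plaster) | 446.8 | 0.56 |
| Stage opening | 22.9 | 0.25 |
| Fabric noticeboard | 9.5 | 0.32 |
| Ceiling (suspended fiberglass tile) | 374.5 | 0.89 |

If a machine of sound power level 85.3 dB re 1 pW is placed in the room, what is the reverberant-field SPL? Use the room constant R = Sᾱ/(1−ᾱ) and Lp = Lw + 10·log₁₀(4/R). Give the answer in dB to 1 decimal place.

60.2 dB

A = 631.186 sabins; S = 1230.9 m^2.
ᾱ = 0.5128, so room constant R = A/(1−ᾱ) = 1295.538 m^2.
Lp = 85.3 + 10·log₁₀(4/1295.538) = 85.3 + (-25.10) = 60.2 dB.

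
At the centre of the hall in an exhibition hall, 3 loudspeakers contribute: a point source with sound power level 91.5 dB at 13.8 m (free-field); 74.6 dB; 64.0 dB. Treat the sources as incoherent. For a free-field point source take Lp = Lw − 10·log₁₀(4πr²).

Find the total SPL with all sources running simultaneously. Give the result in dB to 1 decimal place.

Source at 13.8 m: Lp = 91.5 − 10·log₁₀(4π·13.8²) = 91.5 − 10·log₁₀(2393.140) = 57.7 dB.
Converting to relative power and adding: 10^(57.7/10) + 10^(74.6/10) + 10^(64.0/10) = 3.194e+07.
Back to dB: 10·log₁₀ Σ = 75.0 dB.

75.0 dB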